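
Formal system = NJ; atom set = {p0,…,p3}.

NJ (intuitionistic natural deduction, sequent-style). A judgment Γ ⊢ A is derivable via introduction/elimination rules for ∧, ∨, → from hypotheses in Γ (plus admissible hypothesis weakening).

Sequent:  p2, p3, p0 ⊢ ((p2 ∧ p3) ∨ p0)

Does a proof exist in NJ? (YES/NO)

Derivation trace:
[∨I₁] p2, p3, p0 ⊢ ((p2 ∧ p3) ∨ p0)
  [∧I] p2, p3, p0 ⊢ (p2 ∧ p3)
    [Wk] p2, p0 ⊢ p2
      [Ax] p2 ⊢ p2
    [Ax] p3 ⊢ p3

Result: YES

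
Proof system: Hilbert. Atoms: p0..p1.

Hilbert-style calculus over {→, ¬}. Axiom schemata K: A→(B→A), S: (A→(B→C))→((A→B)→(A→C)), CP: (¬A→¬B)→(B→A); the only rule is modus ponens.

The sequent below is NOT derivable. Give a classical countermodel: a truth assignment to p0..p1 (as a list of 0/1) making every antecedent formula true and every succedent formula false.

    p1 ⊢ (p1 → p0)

Enumerate valuations to refute Γ ⊢ Δ:
  v=00: Γ:[p1=F] Δ:[(p1 → p0)=T] refutes=False
  v=01: Γ:[p1=T] Δ:[(p1 → p0)=F] refutes=True  ← countermodel

Result: [0, 1]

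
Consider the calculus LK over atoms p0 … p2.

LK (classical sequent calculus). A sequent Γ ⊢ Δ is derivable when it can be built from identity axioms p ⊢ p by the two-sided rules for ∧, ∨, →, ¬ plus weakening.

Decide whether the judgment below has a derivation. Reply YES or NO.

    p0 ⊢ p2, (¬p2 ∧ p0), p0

Derivation trace:
[WR] p0 ⊢ p2, (¬p2 ∧ p0), p0
  [∧R] p0 ⊢ p2, (¬p2 ∧ p0)
    [¬R]  ⊢ p2, ¬p2
      [Ax] p2 ⊢ p2
    [Ax] p0 ⊢ p0

Result: YES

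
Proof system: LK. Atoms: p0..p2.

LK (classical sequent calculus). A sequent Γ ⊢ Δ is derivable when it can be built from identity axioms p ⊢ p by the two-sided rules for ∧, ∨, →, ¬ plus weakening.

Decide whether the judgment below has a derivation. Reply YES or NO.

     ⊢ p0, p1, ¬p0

Derivation (root first):
[¬R]  ⊢ p0, p1, ¬p0
  [WR] p0 ⊢ p0, p1
    [Ax] p0 ⊢ p0

Result: YES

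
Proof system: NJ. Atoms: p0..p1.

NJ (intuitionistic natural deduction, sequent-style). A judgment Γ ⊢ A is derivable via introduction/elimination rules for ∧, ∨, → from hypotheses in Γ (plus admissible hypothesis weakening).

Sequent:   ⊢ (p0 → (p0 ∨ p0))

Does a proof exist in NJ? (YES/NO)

Derivation trace:
[→I]  ⊢ (p0 → (p0 ∨ p0))
  [∨I₁] p0 ⊢ (p0 ∨ p0)
    [Ax] p0 ⊢ p0

Result: YES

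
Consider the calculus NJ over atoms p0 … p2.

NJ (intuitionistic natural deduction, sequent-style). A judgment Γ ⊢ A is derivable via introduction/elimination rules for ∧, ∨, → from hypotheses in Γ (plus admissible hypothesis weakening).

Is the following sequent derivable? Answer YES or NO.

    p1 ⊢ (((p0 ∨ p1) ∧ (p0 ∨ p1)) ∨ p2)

Derivation (root first):
[∨I₁] p1 ⊢ (((p0 ∨ p1) ∧ (p0 ∨ p1)) ∨ p2)
  [∧I] p1 ⊢ ((p0 ∨ p1) ∧ (p0 ∨ p1))
    [∨I₂] p1 ⊢ (p0 ∨ p1)
      [Ax] p1 ⊢ p1
    [∨I₂] p1 ⊢ (p0 ∨ p1)
      [Ax] p1 ⊢ p1

Result: YES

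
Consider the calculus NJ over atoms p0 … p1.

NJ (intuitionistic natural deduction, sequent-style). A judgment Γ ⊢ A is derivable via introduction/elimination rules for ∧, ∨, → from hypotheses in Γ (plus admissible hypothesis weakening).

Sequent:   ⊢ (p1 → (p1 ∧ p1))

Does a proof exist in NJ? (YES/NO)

Derivation trace:
[→I]  ⊢ (p1 → (p1 ∧ p1))
  [∧I] p1 ⊢ (p1 ∧ p1)
    [Ax] p1 ⊢ p1
    [Ax] p1 ⊢ p1

Result: YES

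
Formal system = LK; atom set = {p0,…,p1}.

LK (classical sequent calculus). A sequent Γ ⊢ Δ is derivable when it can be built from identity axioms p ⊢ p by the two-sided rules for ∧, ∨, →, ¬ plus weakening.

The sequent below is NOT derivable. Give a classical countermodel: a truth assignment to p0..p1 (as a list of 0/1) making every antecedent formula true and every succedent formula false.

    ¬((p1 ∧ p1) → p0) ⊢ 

Enumerate valuations to refute Γ ⊢ Δ:
  v=00: Γ:[¬((p1 ∧ p1) → p0)=F] Δ:[] refutes=False
  v=01: Γ:[¬((p1 ∧ p1) → p0)=T] Δ:[] refutes=True  ← countermodel

Result: [0, 1]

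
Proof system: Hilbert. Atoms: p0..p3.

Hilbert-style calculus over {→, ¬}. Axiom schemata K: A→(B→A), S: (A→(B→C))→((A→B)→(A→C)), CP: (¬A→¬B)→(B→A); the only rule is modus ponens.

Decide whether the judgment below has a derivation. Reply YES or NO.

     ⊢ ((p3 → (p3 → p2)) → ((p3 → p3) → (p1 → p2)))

Search for a countermodel by truth-table:
  v=0000: Γ:[] Δ:[((p3 → (p3 → p2)) → ((p3 → p3) → (p1 → p2)))=T] refutes=False
  v=0001: Γ:[] Δ:[((p3 → (p3 → p2)) → ((p3 → p3) → (p1 → p2)))=T] refutes=False
  v=0010: Γ:[] Δ:[((p3 → (p3 → p2)) → ((p3 → p3) → (p1 → p2)))=T] refutes=False
  v=0011: Γ:[] Δ:[((p3 → (p3 → p2)) → ((p3 → p3) → (p1 → p2)))=T] refutes=False
  v=0100: Γ:[] Δ:[((p3 → (p3 → p2)) → ((p3 → p3) → (p1 → p2)))=F] refutes=True  ← countermodel

Result: NO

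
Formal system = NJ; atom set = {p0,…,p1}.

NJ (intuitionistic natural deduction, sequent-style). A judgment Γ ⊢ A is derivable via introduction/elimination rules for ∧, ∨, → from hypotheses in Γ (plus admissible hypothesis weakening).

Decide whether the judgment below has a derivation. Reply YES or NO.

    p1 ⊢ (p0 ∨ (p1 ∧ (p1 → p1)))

Derivation trace:
[∨I₂] p1 ⊢ (p0 ∨ (p1 ∧ (p1 → p1)))
  [∧I] p1 ⊢ (p1 ∧ (p1 → p1))
    [Ax] p1 ⊢ p1
    [→I]  ⊢ (p1 → p1)
      [Ax] p1 ⊢ p1

Result: YES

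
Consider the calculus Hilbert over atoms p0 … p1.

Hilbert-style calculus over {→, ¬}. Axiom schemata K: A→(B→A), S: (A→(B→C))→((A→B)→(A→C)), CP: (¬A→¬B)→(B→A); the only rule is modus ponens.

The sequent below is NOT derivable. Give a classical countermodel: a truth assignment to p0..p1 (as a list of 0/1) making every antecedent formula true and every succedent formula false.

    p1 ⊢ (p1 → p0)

Enumerate valuations to refute Γ ⊢ Δ:
  v=00: Γ:[p1=F] Δ:[(p1 → p0)=T] refutes=False
  v=01: Γ:[p1=T] Δ:[(p1 → p0)=F] refutes=True  ← countermodel

Result: [0, 1]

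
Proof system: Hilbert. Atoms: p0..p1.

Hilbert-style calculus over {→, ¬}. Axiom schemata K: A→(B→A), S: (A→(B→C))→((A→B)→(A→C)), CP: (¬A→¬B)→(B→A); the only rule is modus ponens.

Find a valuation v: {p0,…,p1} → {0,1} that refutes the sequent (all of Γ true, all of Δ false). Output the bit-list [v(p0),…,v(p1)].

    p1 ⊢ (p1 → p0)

Enumerate valuations to refute Γ ⊢ Δ:
  v=00: Γ:[p1=F] Δ:[(p1 → p0)=T] refutes=False
  v=01: Γ:[p1=T] Δ:[(p1 → p0)=F] refutes=True  ← countermodel

Result: [0, 1]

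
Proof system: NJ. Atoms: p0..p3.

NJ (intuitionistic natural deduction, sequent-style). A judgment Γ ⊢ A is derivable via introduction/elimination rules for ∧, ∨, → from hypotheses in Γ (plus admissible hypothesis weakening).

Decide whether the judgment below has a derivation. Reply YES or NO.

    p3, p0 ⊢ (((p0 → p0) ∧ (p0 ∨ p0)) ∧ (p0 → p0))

Proof tree:
[∧I] p3, p0 ⊢ (((p0 → p0) ∧ (p0 ∨ p0)) ∧ (p0 → p0))
  [∧I] p3, p0 ⊢ ((p0 → p0) ∧ (p0 ∨ p0))
    [Wk] p3 ⊢ (p0 → p0)
      [→I]  ⊢ (p0 → p0)
        [Ax] p0 ⊢ p0
    [∨I₂] p0 ⊢ (p0 ∨ p0)
      [Ax] p0 ⊢ p0
  [→I]  ⊢ (p0 → p0)
    [Ax] p0 ⊢ p0

Result: YES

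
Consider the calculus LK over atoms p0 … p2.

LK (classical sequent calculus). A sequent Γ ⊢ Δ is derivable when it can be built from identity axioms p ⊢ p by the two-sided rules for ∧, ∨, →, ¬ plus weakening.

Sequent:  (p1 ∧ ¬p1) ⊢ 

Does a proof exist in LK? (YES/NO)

Derivation trace:
[∧L] (p1 ∧ ¬p1) ⊢ 
  [¬L] p1, ¬p1 ⊢ 
    [Ax] p1 ⊢ p1

Result: YES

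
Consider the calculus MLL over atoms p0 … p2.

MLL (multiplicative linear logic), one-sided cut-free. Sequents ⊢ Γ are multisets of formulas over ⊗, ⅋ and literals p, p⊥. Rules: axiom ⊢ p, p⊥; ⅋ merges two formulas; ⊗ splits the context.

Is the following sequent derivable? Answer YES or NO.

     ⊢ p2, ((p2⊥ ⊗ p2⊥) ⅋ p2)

Derivation trace:
[⅋]  ⊢ p2, ((p2⊥ ⊗ p2⊥) ⅋ p2)
  [⊗]  ⊢ p2, p2, (p2⊥ ⊗ p2⊥)
    [Ax]  ⊢ p2, p2⊥
    [Ax]  ⊢ p2, p2⊥

Result: YES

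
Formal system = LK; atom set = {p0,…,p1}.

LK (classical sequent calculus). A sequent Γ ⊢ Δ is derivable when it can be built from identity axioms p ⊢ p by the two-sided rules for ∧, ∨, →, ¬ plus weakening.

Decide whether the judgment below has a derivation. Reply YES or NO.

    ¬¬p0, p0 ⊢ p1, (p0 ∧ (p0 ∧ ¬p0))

Search for a countermodel by truth-table:
  v=00: Γ:[¬¬p0=F, p0=F] Δ:[p1=F, (p0 ∧ (p0 ∧ ¬p0))=F] refutes=False
  v=01: Γ:[¬¬p0=F, p0=F] Δ:[p1=T, (p0 ∧ (p0 ∧ ¬p0))=F] refutes=False
  v=10: Γ:[¬¬p0=T, p0=T] Δ:[p1=F, (p0 ∧ (p0 ∧ ¬p0))=F] refutes=True  ← countermodel

Result: NO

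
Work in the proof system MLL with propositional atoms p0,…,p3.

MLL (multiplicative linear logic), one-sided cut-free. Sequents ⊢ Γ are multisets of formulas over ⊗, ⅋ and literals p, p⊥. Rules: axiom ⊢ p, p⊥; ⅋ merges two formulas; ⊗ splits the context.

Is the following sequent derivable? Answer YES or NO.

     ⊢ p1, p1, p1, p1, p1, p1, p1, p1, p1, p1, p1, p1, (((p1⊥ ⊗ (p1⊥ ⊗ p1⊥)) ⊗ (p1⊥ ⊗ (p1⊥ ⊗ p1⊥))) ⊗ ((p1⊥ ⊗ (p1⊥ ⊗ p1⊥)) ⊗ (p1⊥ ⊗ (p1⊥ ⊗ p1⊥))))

Derivation trace:
[⊗]  ⊢ p1, p1, p1, p1, p1, p1, p1, p1, p1, p1, p1, p1, (((p1⊥ ⊗ (p1⊥ ⊗ p1⊥)) ⊗ (p1⊥ ⊗ (p1⊥ ⊗ p1⊥))) ⊗ ((p1⊥ ⊗ (p1⊥ ⊗ p1⊥)) ⊗ (p1⊥ ⊗ (p1⊥ ⊗ p1⊥))))
  [⊗]  ⊢ p1, p1, p1, p1, p1, p1, ((p1⊥ ⊗ (p1⊥ ⊗ p1⊥)) ⊗ (p1⊥ ⊗ (p1⊥ ⊗ p1⊥)))
    [⊗]  ⊢ p1, p1, p1, (p1⊥ ⊗ (p1⊥ ⊗ p1⊥))
      [Ax]  ⊢ p1, p1⊥
      [⊗]  ⊢ p1, p1, (p1⊥ ⊗ p1⊥)
        [Ax]  ⊢ p1, p1⊥
        [Ax]  ⊢ p1, p1⊥
    [⊗]  ⊢ p1, p1, p1, (p1⊥ ⊗ (p1⊥ ⊗ p1⊥))
      [Ax]  ⊢ p1, p1⊥
      [⊗]  ⊢ p1, p1, (p1⊥ ⊗ p1⊥)
        [Ax]  ⊢ p1, p1⊥
        [Ax]  ⊢ p1, p1⊥
  [⊗]  ⊢ p1, p1, p1, p1, p1, p1, ((p1⊥ ⊗ (p1⊥ ⊗ p1⊥)) ⊗ (p1⊥ ⊗ (p1⊥ ⊗ p1⊥)))
    [⊗]  ⊢ p1, p1, p1, (p1⊥ ⊗ (p1⊥ ⊗ p1⊥))
      [Ax]  ⊢ p1, p1⊥
      [⊗]  ⊢ p1, p1, (p1⊥ ⊗ p1⊥)
        [Ax]  ⊢ p1, p1⊥
        [Ax]  ⊢ p1, p1⊥
    [⊗]  ⊢ p1, p1, p1, (p1⊥ ⊗ (p1⊥ ⊗ p1⊥))
      [Ax]  ⊢ p1, p1⊥
      [⊗]  ⊢ p1, p1, (p1⊥ ⊗ p1⊥)
        [Ax]  ⊢ p1, p1⊥
        [Ax]  ⊢ p1, p1⊥

Result: YES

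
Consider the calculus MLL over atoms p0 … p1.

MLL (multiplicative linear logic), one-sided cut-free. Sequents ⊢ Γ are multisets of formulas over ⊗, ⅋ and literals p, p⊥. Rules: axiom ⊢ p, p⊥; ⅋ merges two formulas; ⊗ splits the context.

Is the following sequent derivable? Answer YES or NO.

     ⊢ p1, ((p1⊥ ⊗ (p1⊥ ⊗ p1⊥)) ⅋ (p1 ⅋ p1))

Proof tree:
[⅋]  ⊢ p1, ((p1⊥ ⊗ (p1⊥ ⊗ p1⊥)) ⅋ (p1 ⅋ p1))
  [⅋]  ⊢ p1, (p1⊥ ⊗ (p1⊥ ⊗ p1⊥)), (p1 ⅋ p1)
    [⊗]  ⊢ p1, p1, p1, (p1⊥ ⊗ (p1⊥ ⊗ p1⊥))
      [Ax]  ⊢ p1, p1⊥
      [⊗]  ⊢ p1, p1, (p1⊥ ⊗ p1⊥)
        [Ax]  ⊢ p1, p1⊥
        [Ax]  ⊢ p1, p1⊥

Result: YES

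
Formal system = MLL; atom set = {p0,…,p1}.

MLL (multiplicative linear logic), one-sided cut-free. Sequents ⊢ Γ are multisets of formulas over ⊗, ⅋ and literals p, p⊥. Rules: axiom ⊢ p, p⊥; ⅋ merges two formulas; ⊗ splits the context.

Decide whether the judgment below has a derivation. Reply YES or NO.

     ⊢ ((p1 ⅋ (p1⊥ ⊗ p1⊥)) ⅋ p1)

Proof tree:
[⅋]  ⊢ ((p1 ⅋ (p1⊥ ⊗ p1⊥)) ⅋ p1)
  [⅋]  ⊢ p1, (p1 ⅋ (p1⊥ ⊗ p1⊥))
    [⊗]  ⊢ p1, p1, (p1⊥ ⊗ p1⊥)
      [Ax]  ⊢ p1, p1⊥
      [Ax]  ⊢ p1, p1⊥

Result: YES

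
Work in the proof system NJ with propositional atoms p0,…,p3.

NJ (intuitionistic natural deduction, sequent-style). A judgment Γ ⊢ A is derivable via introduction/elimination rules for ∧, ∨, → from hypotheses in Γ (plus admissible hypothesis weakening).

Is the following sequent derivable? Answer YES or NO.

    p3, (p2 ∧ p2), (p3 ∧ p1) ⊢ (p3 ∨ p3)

Proof tree:
[∨I₁] p3, (p2 ∧ p2), (p3 ∧ p1) ⊢ (p3 ∨ p3)
  [Wk] p3, (p2 ∧ p2), (p3 ∧ p1) ⊢ p3
    [Wk] p3, (p2 ∧ p2) ⊢ p3
      [Ax] p3 ⊢ p3

Result: YES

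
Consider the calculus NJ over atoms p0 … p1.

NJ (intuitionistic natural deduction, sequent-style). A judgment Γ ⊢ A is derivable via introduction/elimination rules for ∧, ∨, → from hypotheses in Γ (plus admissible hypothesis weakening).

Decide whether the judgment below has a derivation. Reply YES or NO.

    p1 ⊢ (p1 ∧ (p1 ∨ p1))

Derivation (root first):
[∧I] p1 ⊢ (p1 ∧ (p1 ∨ p1))
  [Ax] p1 ⊢ p1
  [∨I₁] p1 ⊢ (p1 ∨ p1)
    [Ax] p1 ⊢ p1

Result: YES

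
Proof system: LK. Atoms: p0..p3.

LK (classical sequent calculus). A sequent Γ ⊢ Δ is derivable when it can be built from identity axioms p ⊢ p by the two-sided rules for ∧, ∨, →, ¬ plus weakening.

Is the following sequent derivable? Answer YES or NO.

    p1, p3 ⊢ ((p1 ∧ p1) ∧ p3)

Derivation (root first):
[∧R] p1, p3 ⊢ ((p1 ∧ p1) ∧ p3)
  [∧R] p1 ⊢ (p1 ∧ p1)
    [Ax] p1 ⊢ p1
    [Ax] p1 ⊢ p1
  [Ax] p3 ⊢ p3

Result: YES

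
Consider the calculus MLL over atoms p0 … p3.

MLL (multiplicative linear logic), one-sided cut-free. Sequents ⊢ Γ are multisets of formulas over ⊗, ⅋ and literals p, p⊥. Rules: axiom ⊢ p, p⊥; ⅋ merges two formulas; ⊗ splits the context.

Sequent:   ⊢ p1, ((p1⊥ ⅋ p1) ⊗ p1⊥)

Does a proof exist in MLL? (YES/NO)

Derivation (root first):
[⊗]  ⊢ p1, ((p1⊥ ⅋ p1) ⊗ p1⊥)
  [⅋]  ⊢ (p1⊥ ⅋ p1)
    [Ax]  ⊢ p1, p1⊥
  [Ax]  ⊢ p1, p1⊥

Result: YES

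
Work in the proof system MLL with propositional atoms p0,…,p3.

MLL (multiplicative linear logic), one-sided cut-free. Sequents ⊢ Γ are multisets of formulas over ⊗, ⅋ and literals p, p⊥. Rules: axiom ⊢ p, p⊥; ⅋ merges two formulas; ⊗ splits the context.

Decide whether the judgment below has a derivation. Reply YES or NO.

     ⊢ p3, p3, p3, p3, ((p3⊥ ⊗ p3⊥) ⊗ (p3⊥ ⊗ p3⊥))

Proof tree:
[⊗]  ⊢ p3, p3, p3, p3, ((p3⊥ ⊗ p3⊥) ⊗ (p3⊥ ⊗ p3⊥))
  [⊗]  ⊢ p3, p3, (p3⊥ ⊗ p3⊥)
    [Ax]  ⊢ p3, p3⊥
    [Ax]  ⊢ p3, p3⊥
  [⊗]  ⊢ p3, p3, (p3⊥ ⊗ p3⊥)
    [Ax]  ⊢ p3, p3⊥
    [Ax]  ⊢ p3, p3⊥

Result: YES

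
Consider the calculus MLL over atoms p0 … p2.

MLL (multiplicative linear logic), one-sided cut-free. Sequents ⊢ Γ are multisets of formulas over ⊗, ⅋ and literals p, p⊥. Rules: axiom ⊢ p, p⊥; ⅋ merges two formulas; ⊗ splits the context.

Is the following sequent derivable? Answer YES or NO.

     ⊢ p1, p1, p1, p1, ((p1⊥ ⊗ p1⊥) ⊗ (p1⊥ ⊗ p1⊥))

Proof tree:
[⊗]  ⊢ p1, p1, p1, p1, ((p1⊥ ⊗ p1⊥) ⊗ (p1⊥ ⊗ p1⊥))
  [⊗]  ⊢ p1, p1, (p1⊥ ⊗ p1⊥)
    [Ax]  ⊢ p1, p1⊥
    [Ax]  ⊢ p1, p1⊥
  [⊗]  ⊢ p1, p1, (p1⊥ ⊗ p1⊥)
    [Ax]  ⊢ p1, p1⊥
    [Ax]  ⊢ p1, p1⊥

Result: YES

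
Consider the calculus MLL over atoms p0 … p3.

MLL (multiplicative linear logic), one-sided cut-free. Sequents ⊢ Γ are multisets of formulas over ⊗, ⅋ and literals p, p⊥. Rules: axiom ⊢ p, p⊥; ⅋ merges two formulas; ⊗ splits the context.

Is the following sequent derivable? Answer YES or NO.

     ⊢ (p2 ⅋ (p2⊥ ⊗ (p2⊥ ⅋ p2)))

Proof tree:
[⅋]  ⊢ (p2 ⅋ (p2⊥ ⊗ (p2⊥ ⅋ p2)))
  [⊗]  ⊢ p2, (p2⊥ ⊗ (p2⊥ ⅋ p2))
    [Ax]  ⊢ p2, p2⊥
    [⅋]  ⊢ (p2⊥ ⅋ p2)
      [Ax]  ⊢ p2, p2⊥

Result: YES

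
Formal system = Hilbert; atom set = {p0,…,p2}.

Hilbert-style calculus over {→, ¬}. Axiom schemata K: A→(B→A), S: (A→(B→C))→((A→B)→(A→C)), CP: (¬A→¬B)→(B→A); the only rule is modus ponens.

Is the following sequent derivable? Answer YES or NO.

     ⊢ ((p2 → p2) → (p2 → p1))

Truth-table refutation:
  v=000: Γ:[] Δ:[((p2 → p2) → (p2 → p1))=T] refutes=False
  v=001: Γ:[] Δ:[((p2 → p2) → (p2 → p1))=F] refutes=True  ← countermodel

Result: NO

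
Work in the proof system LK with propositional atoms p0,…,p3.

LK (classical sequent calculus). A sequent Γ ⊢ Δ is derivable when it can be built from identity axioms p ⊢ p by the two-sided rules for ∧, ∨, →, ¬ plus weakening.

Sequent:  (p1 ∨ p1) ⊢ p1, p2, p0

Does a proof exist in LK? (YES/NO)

Proof tree:
[∨L] (p1 ∨ p1) ⊢ p1, p2, p0
  [WR] p1 ⊢ p1, p2, p0
    [WR] p1 ⊢ p1, p2
      [Ax] p1 ⊢ p1
  [WR] p1 ⊢ p1, p2, p0
    [WR] p1 ⊢ p1, p2
      [Ax] p1 ⊢ p1

Result: YES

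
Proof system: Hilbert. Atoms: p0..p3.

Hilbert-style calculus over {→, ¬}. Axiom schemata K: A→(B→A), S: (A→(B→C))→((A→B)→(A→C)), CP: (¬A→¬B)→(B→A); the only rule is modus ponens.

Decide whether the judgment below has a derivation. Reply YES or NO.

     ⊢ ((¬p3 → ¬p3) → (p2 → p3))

Truth-table refutation:
  v=0000: Γ:[] Δ:[((¬p3 → ¬p3) → (p2 → p3))=T] refutes=False
  v=0001: Γ:[] Δ:[((¬p3 → ¬p3) → (p2 → p3))=T] refutes=False
  v=0010: Γ:[] Δ:[((¬p3 → ¬p3) → (p2 → p3))=F] refutes=True  ← countermodel

Result: NO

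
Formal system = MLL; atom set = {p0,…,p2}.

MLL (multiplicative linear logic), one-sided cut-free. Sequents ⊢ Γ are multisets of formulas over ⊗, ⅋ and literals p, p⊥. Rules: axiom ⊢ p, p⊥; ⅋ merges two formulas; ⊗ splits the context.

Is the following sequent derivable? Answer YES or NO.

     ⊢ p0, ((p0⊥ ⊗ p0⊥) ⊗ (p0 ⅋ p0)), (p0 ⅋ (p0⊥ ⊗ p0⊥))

Derivation (root first):
[⅋]  ⊢ p0, ((p0⊥ ⊗ p0⊥) ⊗ (p0 ⅋ p0)), (p0 ⅋ (p0⊥ ⊗ p0⊥))
  [⊗]  ⊢ p0, p0, (p0⊥ ⊗ p0⊥), ((p0⊥ ⊗ p0⊥) ⊗ (p0 ⅋ p0))
    [⊗]  ⊢ p0, p0, (p0⊥ ⊗ p0⊥)
      [Ax]  ⊢ p0, p0⊥
      [Ax]  ⊢ p0, p0⊥
    [⅋]  ⊢ (p0⊥ ⊗ p0⊥), (p0 ⅋ p0)
      [⊗]  ⊢ p0, p0, (p0⊥ ⊗ p0⊥)
        [Ax]  ⊢ p0, p0⊥
        [Ax]  ⊢ p0, p0⊥

Result: YES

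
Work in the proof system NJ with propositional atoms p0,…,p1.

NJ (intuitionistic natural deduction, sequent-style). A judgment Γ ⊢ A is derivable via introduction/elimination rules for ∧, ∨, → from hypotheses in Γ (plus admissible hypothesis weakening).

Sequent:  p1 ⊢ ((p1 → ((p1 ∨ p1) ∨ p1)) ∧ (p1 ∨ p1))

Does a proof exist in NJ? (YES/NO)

Derivation (root first):
[∧I] p1 ⊢ ((p1 → ((p1 ∨ p1) ∨ p1)) ∧ (p1 ∨ p1))
  [→I]  ⊢ (p1 → ((p1 ∨ p1) ∨ p1))
    [∨I₁] p1 ⊢ ((p1 ∨ p1) ∨ p1)
      [∨I₂] p1 ⊢ (p1 ∨ p1)
        [Ax] p1 ⊢ p1
  [∨I₂] p1 ⊢ (p1 ∨ p1)
    [Ax] p1 ⊢ p1

Result: YES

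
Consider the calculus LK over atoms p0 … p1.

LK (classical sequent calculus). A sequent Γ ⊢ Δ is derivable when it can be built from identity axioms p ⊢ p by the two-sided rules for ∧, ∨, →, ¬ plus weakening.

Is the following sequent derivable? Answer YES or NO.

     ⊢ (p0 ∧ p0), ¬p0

Proof tree:
[¬R]  ⊢ (p0 ∧ p0), ¬p0
  [∧R] p0 ⊢ (p0 ∧ p0)
    [Ax] p0 ⊢ p0
    [Ax] p0 ⊢ p0

Result: YES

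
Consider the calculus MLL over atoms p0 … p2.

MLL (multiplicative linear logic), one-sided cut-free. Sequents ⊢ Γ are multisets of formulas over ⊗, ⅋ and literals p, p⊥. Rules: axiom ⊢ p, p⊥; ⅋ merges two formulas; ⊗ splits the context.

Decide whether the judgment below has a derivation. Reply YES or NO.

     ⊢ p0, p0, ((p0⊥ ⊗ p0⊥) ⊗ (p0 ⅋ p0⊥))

Derivation (root first):
[⊗]  ⊢ p0, p0, ((p0⊥ ⊗ p0⊥) ⊗ (p0 ⅋ p0⊥))
  [⊗]  ⊢ p0, p0, (p0⊥ ⊗ p0⊥)
    [Ax]  ⊢ p0, p0⊥
    [Ax]  ⊢ p0, p0⊥
  [⅋]  ⊢ (p0 ⅋ p0⊥)
    [Ax]  ⊢ p0, p0⊥

Result: YES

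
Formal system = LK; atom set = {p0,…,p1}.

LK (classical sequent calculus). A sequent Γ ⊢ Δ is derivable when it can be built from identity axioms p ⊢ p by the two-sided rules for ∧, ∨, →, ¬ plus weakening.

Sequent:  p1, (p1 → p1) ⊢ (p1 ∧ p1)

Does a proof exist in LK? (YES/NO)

Derivation (root first):
[→L] p1, (p1 → p1) ⊢ (p1 ∧ p1)
  [Ax] p1 ⊢ p1
  [∧R] p1 ⊢ (p1 ∧ p1)
    [Ax] p1 ⊢ p1
    [Ax] p1 ⊢ p1

Result: YES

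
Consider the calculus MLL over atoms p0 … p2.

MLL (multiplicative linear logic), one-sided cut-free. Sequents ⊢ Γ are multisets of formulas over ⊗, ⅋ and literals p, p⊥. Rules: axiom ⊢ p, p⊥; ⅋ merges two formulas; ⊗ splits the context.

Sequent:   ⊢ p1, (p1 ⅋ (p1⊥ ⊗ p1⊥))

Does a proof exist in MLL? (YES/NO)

Proof tree:
[⅋]  ⊢ p1, (p1 ⅋ (p1⊥ ⊗ p1⊥))
  [⊗]  ⊢ p1, p1, (p1⊥ ⊗ p1⊥)
    [Ax]  ⊢ p1, p1⊥
    [Ax]  ⊢ p1, p1⊥

Result: YES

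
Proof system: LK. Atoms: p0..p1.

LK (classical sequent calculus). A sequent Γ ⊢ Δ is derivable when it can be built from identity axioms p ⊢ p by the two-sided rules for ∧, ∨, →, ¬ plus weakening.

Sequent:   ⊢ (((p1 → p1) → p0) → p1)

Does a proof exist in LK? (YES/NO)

Enumerate valuations to refute Γ ⊢ Δ:
  v=00: Γ:[] Δ:[(((p1 → p1) → p0) → p1)=T] refutes=False
  v=01: Γ:[] Δ:[(((p1 → p1) → p0) → p1)=T] refutes=False
  v=10: Γ:[] Δ:[(((p1 → p1) → p0) → p1)=F] refutes=True  ← countermodel

Result: NO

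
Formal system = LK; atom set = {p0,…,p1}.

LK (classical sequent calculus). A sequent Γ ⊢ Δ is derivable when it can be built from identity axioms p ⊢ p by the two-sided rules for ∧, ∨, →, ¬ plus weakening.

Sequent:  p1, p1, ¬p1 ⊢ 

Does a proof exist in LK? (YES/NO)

Derivation (root first):
[¬L] p1, p1, ¬p1 ⊢ 
  [WL] p1, p1 ⊢ p1
    [Ax] p1 ⊢ p1

Result: YES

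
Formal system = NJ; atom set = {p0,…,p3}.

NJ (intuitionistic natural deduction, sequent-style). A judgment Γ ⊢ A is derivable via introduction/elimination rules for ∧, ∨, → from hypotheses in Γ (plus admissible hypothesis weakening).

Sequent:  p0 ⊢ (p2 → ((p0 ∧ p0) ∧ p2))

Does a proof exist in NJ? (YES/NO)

Derivation (root first):
[→I] p0 ⊢ (p2 → ((p0 ∧ p0) ∧ p2))
  [∧I] p2, p0 ⊢ ((p0 ∧ p0) ∧ p2)
    [∧I] p0 ⊢ (p0 ∧ p0)
      [Ax] p0 ⊢ p0
      [Ax] p0 ⊢ p0
    [Ax] p2 ⊢ p2

Result: YES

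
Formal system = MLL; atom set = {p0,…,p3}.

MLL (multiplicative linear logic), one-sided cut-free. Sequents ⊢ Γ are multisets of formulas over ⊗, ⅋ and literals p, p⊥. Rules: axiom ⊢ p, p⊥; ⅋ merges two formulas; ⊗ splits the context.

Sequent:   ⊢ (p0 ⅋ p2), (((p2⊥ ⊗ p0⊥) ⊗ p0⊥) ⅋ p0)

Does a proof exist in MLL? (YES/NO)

Derivation trace:
[⅋]  ⊢ (p0 ⅋ p2), (((p2⊥ ⊗ p0⊥) ⊗ p0⊥) ⅋ p0)
  [⅋]  ⊢ p0, ((p2⊥ ⊗ p0⊥) ⊗ p0⊥), (p0 ⅋ p2)
    [⊗]  ⊢ p2, p0, p0, ((p2⊥ ⊗ p0⊥) ⊗ p0⊥)
      [⊗]  ⊢ p2, p0, (p2⊥ ⊗ p0⊥)
        [Ax]  ⊢ p2, p2⊥
        [Ax]  ⊢ p0, p0⊥
      [Ax]  ⊢ p0, p0⊥

Result: YES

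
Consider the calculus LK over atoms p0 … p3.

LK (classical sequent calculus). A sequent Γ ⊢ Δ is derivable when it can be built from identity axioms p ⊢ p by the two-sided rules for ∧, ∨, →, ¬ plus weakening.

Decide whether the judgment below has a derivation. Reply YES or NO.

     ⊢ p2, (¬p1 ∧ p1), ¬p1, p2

Enumerate valuations to refute Γ ⊢ Δ:
  v=0000: Γ:[] Δ:[p2=F, (¬p1 ∧ p1)=F, ¬p1=T, p2=F] refutes=False
  v=0001: Γ:[] Δ:[p2=F, (¬p1 ∧ p1)=F, ¬p1=T, p2=F] refutes=False
  v=0010: Γ:[] Δ:[p2=T, (¬p1 ∧ p1)=F, ¬p1=T, p2=T] refutes=False
  v=0011: Γ:[] Δ:[p2=T, (¬p1 ∧ p1)=F, ¬p1=T, p2=T] refutes=False
  v=0100: Γ:[] Δ:[p2=F, (¬p1 ∧ p1)=F, ¬p1=F, p2=F] refutes=True  ← countermodel

Result: NO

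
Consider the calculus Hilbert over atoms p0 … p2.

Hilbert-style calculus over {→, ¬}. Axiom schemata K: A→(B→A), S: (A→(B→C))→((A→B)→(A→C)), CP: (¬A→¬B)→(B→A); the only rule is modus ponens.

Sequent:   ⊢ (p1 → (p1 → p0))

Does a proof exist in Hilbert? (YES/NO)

Truth-table refutation:
  v=000: Γ:[] Δ:[(p1 → (p1 → p0))=T] refutes=False
  v=001: Γ:[] Δ:[(p1 → (p1 → p0))=T] refutes=False
  v=010: Γ:[] Δ:[(p1 → (p1 → p0))=F] refutes=True  ← countermodel

Result: NO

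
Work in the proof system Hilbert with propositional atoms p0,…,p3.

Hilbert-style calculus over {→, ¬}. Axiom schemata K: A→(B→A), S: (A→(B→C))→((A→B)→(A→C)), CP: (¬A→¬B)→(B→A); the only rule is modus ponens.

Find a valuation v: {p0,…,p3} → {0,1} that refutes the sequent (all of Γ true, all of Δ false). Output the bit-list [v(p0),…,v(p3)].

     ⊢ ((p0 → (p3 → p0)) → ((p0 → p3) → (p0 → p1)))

Search for a countermodel by truth-table:
  v=0000: Γ:[] Δ:[((p0 → (p3 → p0)) → ((p0 → p3) → (p0 → p1)))=T] refutes=False
  v=0001: Γ:[] Δ:[((p0 → (p3 → p0)) → ((p0 → p3) → (p0 → p1)))=T] refutes=False
  v=0010: Γ:[] Δ:[((p0 → (p3 → p0)) → ((p0 → p3) → (p0 → p1)))=T] refutes=False
  v=0011: Γ:[] Δ:[((p0 → (p3 → p0)) → ((p0 → p3) → (p0 → p1)))=T] refutes=False
  v=0100: Γ:[] Δ:[((p0 → (p3 → p0)) → ((p0 → p3) → (p0 → p1)))=T] refutes=False
  v=0101: Γ:[] Δ:[((p0 → (p3 → p0)) → ((p0 → p3) → (p0 → p1)))=T] refutes=False
  v=0110: Γ:[] Δ:[((p0 → (p3 → p0)) → ((p0 → p3) → (p0 → p1)))=T] refutes=False
  v=0111: Γ:[] Δ:[((p0 → (p3 → p0)) → ((p0 → p3) → (p0 → p1)))=T] refutes=False
  v=1000: Γ:[] Δ:[((p0 → (p3 → p0)) → ((p0 → p3) → (p0 → p1)))=T] refutes=False
  v=1001: Γ:[] Δ:[((p0 → (p3 → p0)) → ((p0 → p3) → (p0 → p1)))=F] refutes=True  ← countermodel

Result: [1, 0, 0, 1]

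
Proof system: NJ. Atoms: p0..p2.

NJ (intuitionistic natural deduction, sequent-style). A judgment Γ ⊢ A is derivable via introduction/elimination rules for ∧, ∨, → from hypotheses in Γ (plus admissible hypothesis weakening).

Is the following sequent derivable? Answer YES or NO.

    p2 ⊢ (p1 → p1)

Derivation (root first):
[Wk] p2 ⊢ (p1 → p1)
  [→I]  ⊢ (p1 → p1)
    [Ax] p1 ⊢ p1

Result: YES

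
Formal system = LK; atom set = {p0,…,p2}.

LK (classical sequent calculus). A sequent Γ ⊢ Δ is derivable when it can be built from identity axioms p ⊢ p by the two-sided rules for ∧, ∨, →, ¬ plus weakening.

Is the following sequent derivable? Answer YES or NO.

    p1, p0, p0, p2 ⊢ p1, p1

Derivation (root first):
[WL] p1, p0, p0, p2 ⊢ p1, p1
  [WR] p1, p0, p0 ⊢ p1, p1
    [WL] p1, p0, p0 ⊢ p1
      [WL] p1, p0 ⊢ p1
        [Ax] p1 ⊢ p1

Result: YES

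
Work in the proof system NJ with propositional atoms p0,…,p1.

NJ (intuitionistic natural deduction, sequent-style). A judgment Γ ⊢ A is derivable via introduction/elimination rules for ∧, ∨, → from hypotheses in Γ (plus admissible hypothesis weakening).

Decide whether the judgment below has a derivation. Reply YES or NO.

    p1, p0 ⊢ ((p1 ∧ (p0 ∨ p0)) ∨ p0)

Derivation trace:
[∨I₁] p1, p0 ⊢ ((p1 ∧ (p0 ∨ p0)) ∨ p0)
  [∧I] p1, p0 ⊢ (p1 ∧ (p0 ∨ p0))
    [Ax] p1 ⊢ p1
    [Wk] p0, p1 ⊢ (p0 ∨ p0)
      [∨I₁] p0 ⊢ (p0 ∨ p0)
        [Ax] p0 ⊢ p0

Result: YES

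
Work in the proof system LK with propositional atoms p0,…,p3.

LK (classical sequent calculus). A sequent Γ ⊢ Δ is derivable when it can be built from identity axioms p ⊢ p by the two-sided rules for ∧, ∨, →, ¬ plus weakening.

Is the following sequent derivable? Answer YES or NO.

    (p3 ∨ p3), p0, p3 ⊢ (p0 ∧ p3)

Derivation (root first):
[WL] (p3 ∨ p3), p0, p3 ⊢ (p0 ∧ p3)
  [∧R] (p3 ∨ p3), p0 ⊢ (p0 ∧ p3)
    [Ax] p0 ⊢ p0
    [∨L] (p3 ∨ p3) ⊢ p3
      [Ax] p3 ⊢ p3
      [Ax] p3 ⊢ p3

Result: YES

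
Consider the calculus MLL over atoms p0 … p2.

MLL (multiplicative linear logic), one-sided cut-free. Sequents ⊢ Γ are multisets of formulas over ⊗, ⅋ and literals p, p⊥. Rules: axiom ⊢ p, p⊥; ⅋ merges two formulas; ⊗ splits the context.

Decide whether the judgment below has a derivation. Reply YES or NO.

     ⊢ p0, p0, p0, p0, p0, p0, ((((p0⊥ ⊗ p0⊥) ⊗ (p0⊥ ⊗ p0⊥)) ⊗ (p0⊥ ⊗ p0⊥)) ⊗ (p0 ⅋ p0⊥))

Derivation trace:
[⊗]  ⊢ p0, p0, p0, p0, p0, p0, ((((p0⊥ ⊗ p0⊥) ⊗ (p0⊥ ⊗ p0⊥)) ⊗ (p0⊥ ⊗ p0⊥)) ⊗ (p0 ⅋ p0⊥))
  [⊗]  ⊢ p0, p0, p0, p0, p0, p0, (((p0⊥ ⊗ p0⊥) ⊗ (p0⊥ ⊗ p0⊥)) ⊗ (p0⊥ ⊗ p0⊥))
    [⊗]  ⊢ p0, p0, p0, p0, ((p0⊥ ⊗ p0⊥) ⊗ (p0⊥ ⊗ p0⊥))
      [⊗]  ⊢ p0, p0, (p0⊥ ⊗ p0⊥)
        [Ax]  ⊢ p0, p0⊥
        [Ax]  ⊢ p0, p0⊥
      [⊗]  ⊢ p0, p0, (p0⊥ ⊗ p0⊥)
        [Ax]  ⊢ p0, p0⊥
        [Ax]  ⊢ p0, p0⊥
    [⊗]  ⊢ p0, p0, (p0⊥ ⊗ p0⊥)
      [Ax]  ⊢ p0, p0⊥
      [Ax]  ⊢ p0, p0⊥
  [⅋]  ⊢ (p0 ⅋ p0⊥)
    [Ax]  ⊢ p0, p0⊥

Result: YES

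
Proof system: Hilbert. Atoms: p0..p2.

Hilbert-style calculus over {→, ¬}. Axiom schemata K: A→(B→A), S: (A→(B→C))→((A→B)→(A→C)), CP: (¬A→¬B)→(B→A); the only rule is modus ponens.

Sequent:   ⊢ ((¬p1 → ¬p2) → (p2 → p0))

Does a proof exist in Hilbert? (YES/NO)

Search for a countermodel by truth-table:
  v=000: Γ:[] Δ:[((¬p1 → ¬p2) → (p2 → p0))=T] refutes=False
  v=001: Γ:[] Δ:[((¬p1 → ¬p2) → (p2 → p0))=T] refutes=False
  v=010: Γ:[] Δ:[((¬p1 → ¬p2) → (p2 → p0))=T] refutes=False
  v=011: Γ:[] Δ:[((¬p1 → ¬p2) → (p2 → p0))=F] refutes=True  ← countermodel

Result: NO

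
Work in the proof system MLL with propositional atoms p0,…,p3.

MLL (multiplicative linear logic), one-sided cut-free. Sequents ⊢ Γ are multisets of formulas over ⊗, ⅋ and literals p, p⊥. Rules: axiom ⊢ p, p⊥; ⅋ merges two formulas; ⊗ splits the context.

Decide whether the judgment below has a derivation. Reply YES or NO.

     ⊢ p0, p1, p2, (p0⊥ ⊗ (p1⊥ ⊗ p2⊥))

Derivation (root first):
[⊗]  ⊢ p0, p1, p2, (p0⊥ ⊗ (p1⊥ ⊗ p2⊥))
  [Ax]  ⊢ p0, p0⊥
  [⊗]  ⊢ p1, p2, (p1⊥ ⊗ p2⊥)
    [Ax]  ⊢ p1, p1⊥
    [Ax]  ⊢ p2, p2⊥

Result: YES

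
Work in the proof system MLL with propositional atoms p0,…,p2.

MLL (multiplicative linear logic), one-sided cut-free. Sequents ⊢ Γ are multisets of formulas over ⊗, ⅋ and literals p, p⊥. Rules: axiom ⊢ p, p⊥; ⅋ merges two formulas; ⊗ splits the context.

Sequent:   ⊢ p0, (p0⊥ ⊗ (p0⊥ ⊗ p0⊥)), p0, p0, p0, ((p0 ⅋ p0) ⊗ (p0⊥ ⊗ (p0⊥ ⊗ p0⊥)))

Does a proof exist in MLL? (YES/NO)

Derivation (root first):
[⊗]  ⊢ p0, (p0⊥ ⊗ (p0⊥ ⊗ p0⊥)), p0, p0, p0, ((p0 ⅋ p0) ⊗ (p0⊥ ⊗ (p0⊥ ⊗ p0⊥)))
  [⅋]  ⊢ p0, (p0⊥ ⊗ (p0⊥ ⊗ p0⊥)), (p0 ⅋ p0)
    [⊗]  ⊢ p0, p0, p0, (p0⊥ ⊗ (p0⊥ ⊗ p0⊥))
      [Ax]  ⊢ p0, p0⊥
      [⊗]  ⊢ p0, p0, (p0⊥ ⊗ p0⊥)
        [Ax]  ⊢ p0, p0⊥
        [Ax]  ⊢ p0, p0⊥
  [⊗]  ⊢ p0, p0, p0, (p0⊥ ⊗ (p0⊥ ⊗ p0⊥))
    [Ax]  ⊢ p0, p0⊥
    [⊗]  ⊢ p0, p0, (p0⊥ ⊗ p0⊥)
      [Ax]  ⊢ p0, p0⊥
      [Ax]  ⊢ p0, p0⊥

Result: YES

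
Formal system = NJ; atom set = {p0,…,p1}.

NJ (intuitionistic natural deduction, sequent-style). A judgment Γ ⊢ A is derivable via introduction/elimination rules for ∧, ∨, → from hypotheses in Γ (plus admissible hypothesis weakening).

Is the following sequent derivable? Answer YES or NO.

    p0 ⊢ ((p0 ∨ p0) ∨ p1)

Proof tree:
[∨I₁] p0 ⊢ ((p0 ∨ p0) ∨ p1)
  [∨I₂] p0 ⊢ (p0 ∨ p0)
    [Ax] p0 ⊢ p0

Result: YES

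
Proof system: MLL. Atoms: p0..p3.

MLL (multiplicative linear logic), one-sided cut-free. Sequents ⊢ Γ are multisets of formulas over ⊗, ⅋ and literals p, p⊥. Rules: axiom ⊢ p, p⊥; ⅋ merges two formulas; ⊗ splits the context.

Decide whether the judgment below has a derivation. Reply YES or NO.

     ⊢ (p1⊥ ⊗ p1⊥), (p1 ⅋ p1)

Derivation trace:
[⅋]  ⊢ (p1⊥ ⊗ p1⊥), (p1 ⅋ p1)
  [⊗]  ⊢ p1, p1, (p1⊥ ⊗ p1⊥)
    [Ax]  ⊢ p1, p1⊥
    [Ax]  ⊢ p1, p1⊥

Result: YES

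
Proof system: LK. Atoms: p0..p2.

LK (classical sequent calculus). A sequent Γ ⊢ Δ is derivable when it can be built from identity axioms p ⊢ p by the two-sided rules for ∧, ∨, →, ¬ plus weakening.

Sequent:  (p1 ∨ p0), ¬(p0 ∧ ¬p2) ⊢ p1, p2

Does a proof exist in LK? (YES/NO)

Proof tree:
[¬L] (p1 ∨ p0), ¬(p0 ∧ ¬p2) ⊢ p1, p2
  [∧R] (p1 ∨ p0) ⊢ p1, p2, (p0 ∧ ¬p2)
    [∨L] (p1 ∨ p0) ⊢ p1, p0
      [Ax] p1 ⊢ p1
      [Ax] p0 ⊢ p0
    [¬R]  ⊢ p2, ¬p2
      [Ax] p2 ⊢ p2

Result: YES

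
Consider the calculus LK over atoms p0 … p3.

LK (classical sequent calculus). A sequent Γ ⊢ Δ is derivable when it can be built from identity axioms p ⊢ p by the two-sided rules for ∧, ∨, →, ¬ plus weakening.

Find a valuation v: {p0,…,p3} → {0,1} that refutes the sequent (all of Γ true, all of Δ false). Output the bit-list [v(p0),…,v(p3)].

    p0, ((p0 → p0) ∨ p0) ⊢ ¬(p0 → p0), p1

Search for a countermodel by truth-table:
  v=0000: Γ:[p0=F, ((p0 → p0) ∨ p0)=T] Δ:[¬(p0 → p0)=F, p1=F] refutes=False
  v=0001: Γ:[p0=F, ((p0 → p0) ∨ p0)=T] Δ:[¬(p0 → p0)=F, p1=F] refutes=False
  v=0010: Γ:[p0=F, ((p0 → p0) ∨ p0)=T] Δ:[¬(p0 → p0)=F, p1=F] refutes=False
  v=0011: Γ:[p0=F, ((p0 → p0) ∨ p0)=T] Δ:[¬(p0 → p0)=F, p1=F] refutes=False
  v=0100: Γ:[p0=F, ((p0 → p0) ∨ p0)=T] Δ:[¬(p0 → p0)=F, p1=T] refutes=False
  v=0101: Γ:[p0=F, ((p0 → p0) ∨ p0)=T] Δ:[¬(p0 → p0)=F, p1=T] refutes=False
  v=0110: Γ:[p0=F, ((p0 → p0) ∨ p0)=T] Δ:[¬(p0 → p0)=F, p1=T] refutes=False
  v=0111: Γ:[p0=F, ((p0 → p0) ∨ p0)=T] Δ:[¬(p0 → p0)=F, p1=T] refutes=False
  v=1000: Γ:[p0=T, ((p0 → p0) ∨ p0)=T] Δ:[¬(p0 → p0)=F, p1=F] refutes=True  ← countermodel

Result: [1, 0, 0, 0]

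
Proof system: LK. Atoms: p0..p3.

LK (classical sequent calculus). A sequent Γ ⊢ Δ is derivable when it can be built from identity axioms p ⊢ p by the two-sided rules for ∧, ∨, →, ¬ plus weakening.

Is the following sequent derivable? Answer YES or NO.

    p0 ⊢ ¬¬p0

Derivation trace:
[¬R] p0 ⊢ ¬¬p0
  [¬L] p0, ¬p0 ⊢ 
    [Ax] p0 ⊢ p0

Result: YES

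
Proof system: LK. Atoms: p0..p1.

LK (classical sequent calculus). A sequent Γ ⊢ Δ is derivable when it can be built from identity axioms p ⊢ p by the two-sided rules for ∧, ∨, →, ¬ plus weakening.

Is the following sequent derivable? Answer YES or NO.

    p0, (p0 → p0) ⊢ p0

Proof tree:
[→L] p0, (p0 → p0) ⊢ p0
  [WL] p0, p0 ⊢ p0
    [Ax] p0 ⊢ p0
  [Ax] p0 ⊢ p0

Result: YES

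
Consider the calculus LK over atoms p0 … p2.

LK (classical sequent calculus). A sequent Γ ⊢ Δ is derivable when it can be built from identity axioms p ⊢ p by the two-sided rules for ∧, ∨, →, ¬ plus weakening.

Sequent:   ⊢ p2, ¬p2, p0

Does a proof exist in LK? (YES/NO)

Derivation (root first):
[WR]  ⊢ p2, ¬p2, p0
  [¬R]  ⊢ p2, ¬p2
    [Ax] p2 ⊢ p2

Result: YES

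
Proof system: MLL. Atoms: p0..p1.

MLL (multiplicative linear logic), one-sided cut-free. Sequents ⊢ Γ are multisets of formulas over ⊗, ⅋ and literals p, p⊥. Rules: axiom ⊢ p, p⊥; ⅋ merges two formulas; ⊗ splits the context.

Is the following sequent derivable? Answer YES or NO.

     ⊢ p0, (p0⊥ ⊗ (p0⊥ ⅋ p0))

Proof tree:
[⊗]  ⊢ p0, (p0⊥ ⊗ (p0⊥ ⅋ p0))
  [Ax]  ⊢ p0, p0⊥
  [⅋]  ⊢ (p0⊥ ⅋ p0)
    [Ax]  ⊢ p0, p0⊥

Result: YES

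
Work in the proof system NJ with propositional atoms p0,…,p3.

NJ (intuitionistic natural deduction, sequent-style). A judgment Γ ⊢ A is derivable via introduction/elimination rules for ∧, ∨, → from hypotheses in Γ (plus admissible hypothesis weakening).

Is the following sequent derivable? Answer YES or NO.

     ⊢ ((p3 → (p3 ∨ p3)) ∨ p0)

Derivation trace:
[∨I₁]  ⊢ ((p3 → (p3 ∨ p3)) ∨ p0)
  [→I]  ⊢ (p3 → (p3 ∨ p3))
    [∨I₂] p3 ⊢ (p3 ∨ p3)
      [Ax] p3 ⊢ p3

Result: YES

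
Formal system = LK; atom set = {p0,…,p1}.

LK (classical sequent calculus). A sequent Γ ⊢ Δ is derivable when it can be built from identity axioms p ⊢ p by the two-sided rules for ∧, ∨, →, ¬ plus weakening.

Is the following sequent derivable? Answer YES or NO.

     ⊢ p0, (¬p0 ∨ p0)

Derivation (root first):
[∨R]  ⊢ p0, (¬p0 ∨ p0)
  [¬R]  ⊢ p0, p0, ¬p0
    [WR] p0 ⊢ p0, p0
      [Ax] p0 ⊢ p0

Result: YES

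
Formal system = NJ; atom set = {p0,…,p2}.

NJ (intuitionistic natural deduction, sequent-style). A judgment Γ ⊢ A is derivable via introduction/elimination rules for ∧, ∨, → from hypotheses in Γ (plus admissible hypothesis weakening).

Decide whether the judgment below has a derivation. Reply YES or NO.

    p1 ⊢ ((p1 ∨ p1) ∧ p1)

Proof tree:
[∧I] p1 ⊢ ((p1 ∨ p1) ∧ p1)
  [∨I₂] p1 ⊢ (p1 ∨ p1)
    [Ax] p1 ⊢ p1
  [Ax] p1 ⊢ p1

Result: YES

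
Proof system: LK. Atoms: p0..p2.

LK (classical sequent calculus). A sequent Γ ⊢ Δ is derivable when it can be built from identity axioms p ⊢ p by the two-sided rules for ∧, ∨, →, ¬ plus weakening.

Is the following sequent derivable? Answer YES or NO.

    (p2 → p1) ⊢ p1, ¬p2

Derivation trace:
[¬R] (p2 → p1) ⊢ p1, ¬p2
  [→L] p2, (p2 → p1) ⊢ p1
    [Ax] p2 ⊢ p2
    [Ax] p1 ⊢ p1

Result: YES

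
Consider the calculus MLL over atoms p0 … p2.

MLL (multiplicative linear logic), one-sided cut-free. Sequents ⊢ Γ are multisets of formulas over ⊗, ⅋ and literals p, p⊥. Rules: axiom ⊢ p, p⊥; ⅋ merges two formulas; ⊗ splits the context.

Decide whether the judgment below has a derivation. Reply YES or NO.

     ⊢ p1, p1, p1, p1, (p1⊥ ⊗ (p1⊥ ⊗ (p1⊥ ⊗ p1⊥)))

Derivation (root first):
[⊗]  ⊢ p1, p1, p1, p1, (p1⊥ ⊗ (p1⊥ ⊗ (p1⊥ ⊗ p1⊥)))
  [Ax]  ⊢ p1, p1⊥
  [⊗]  ⊢ p1, p1, p1, (p1⊥ ⊗ (p1⊥ ⊗ p1⊥))
    [Ax]  ⊢ p1, p1⊥
    [⊗]  ⊢ p1, p1, (p1⊥ ⊗ p1⊥)
      [Ax]  ⊢ p1, p1⊥
      [Ax]  ⊢ p1, p1⊥

Result: YES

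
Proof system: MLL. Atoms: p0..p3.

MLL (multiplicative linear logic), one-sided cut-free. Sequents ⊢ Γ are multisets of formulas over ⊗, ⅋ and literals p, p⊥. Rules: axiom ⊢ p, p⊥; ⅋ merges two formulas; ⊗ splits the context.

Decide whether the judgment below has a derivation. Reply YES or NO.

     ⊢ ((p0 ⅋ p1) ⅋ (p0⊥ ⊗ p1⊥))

Derivation trace:
[⅋]  ⊢ ((p0 ⅋ p1) ⅋ (p0⊥ ⊗ p1⊥))
  [⅋]  ⊢ (p0⊥ ⊗ p1⊥), (p0 ⅋ p1)
    [⊗]  ⊢ p0, p1, (p0⊥ ⊗ p1⊥)
      [Ax]  ⊢ p0, p0⊥
      [Ax]  ⊢ p1, p1⊥

Result: YES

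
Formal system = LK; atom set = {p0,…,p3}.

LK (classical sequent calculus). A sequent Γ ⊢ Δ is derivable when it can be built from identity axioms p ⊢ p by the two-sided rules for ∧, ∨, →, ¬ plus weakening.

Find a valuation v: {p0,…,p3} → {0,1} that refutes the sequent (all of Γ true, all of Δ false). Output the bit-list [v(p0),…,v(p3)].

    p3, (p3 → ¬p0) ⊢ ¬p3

Enumerate valuations to refute Γ ⊢ Δ:
  v=0000: Γ:[p3=F, (p3 → ¬p0)=T] Δ:[¬p3=T] refutes=False
  v=0001: Γ:[p3=T, (p3 → ¬p0)=T] Δ:[¬p3=F] refutes=True  ← countermodel

Result: [0, 0, 0, 1]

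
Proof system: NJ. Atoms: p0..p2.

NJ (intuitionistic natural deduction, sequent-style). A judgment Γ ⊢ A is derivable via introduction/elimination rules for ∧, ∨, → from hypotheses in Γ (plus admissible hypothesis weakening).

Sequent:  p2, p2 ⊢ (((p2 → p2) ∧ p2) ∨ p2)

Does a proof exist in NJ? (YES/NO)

Derivation (root first):
[Wk] p2, p2 ⊢ (((p2 → p2) ∧ p2) ∨ p2)
  [∨I₁] p2 ⊢ (((p2 → p2) ∧ p2) ∨ p2)
    [∧I] p2 ⊢ ((p2 → p2) ∧ p2)
      [→I]  ⊢ (p2 → p2)
        [Ax] p2 ⊢ p2
      [Ax] p2 ⊢ p2

Result: YES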